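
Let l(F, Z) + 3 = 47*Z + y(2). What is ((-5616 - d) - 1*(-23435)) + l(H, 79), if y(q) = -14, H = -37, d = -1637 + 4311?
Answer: 18841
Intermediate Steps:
d = 2674
l(F, Z) = -17 + 47*Z (l(F, Z) = -3 + (47*Z - 14) = -3 + (-14 + 47*Z) = -17 + 47*Z)
((-5616 - d) - 1*(-23435)) + l(H, 79) = ((-5616 - 1*2674) - 1*(-23435)) + (-17 + 47*79) = ((-5616 - 2674) + 23435) + (-17 + 3713) = (-8290 + 23435) + 3696 = 15145 + 3696 = 18841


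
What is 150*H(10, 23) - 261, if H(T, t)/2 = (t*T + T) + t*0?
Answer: 71739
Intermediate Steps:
H(T, t) = 2*T + 2*T*t (H(T, t) = 2*((t*T + T) + t*0) = 2*((T*t + T) + 0) = 2*((T + T*t) + 0) = 2*(T + T*t) = 2*T + 2*T*t)
150*H(10, 23) - 261 = 150*(2*10*(1 + 23)) - 261 = 150*(2*10*24) - 261 = 150*480 - 261 = 72000 - 261 = 71739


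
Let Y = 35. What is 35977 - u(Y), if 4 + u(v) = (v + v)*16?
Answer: 34861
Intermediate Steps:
u(v) = -4 + 32*v (u(v) = -4 + (v + v)*16 = -4 + (2*v)*16 = -4 + 32*v)
35977 - u(Y) = 35977 - (-4 + 32*35) = 35977 - (-4 + 1120) = 35977 - 1*1116 = 35977 - 1116 = 34861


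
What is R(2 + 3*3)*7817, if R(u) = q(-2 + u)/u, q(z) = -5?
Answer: -39085/11 ≈ -3553.2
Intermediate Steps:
R(u) = -5/u
R(2 + 3*3)*7817 = -5/(2 + 3*3)*7817 = -5/(2 + 9)*7817 = -5/11*7817 = -39085/11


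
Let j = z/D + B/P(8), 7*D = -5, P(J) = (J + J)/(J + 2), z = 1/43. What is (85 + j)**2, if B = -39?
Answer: 10861599961/2958400 ≈ 3671.4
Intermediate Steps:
z = 1/43 ≈ 0.023256
P(J) = 2*J/(2 + J) (P(J) = (2*J)/(2 + J) = 2*J/(2 + J))
D = -5/7 (D = (1/7)*(-5) = -5/7 ≈ -0.71429)
j = -41981/1720 (j = 1/(43*(-5/7)) - 39/(2*8/(2 + 8)) = (1/43)*(-7/5) - 39/(2*8/10) = -7/215 - 39/(2*8*(1/10)) = -7/215 - 39/8/5 = -7/215 - 39*5/8 = -7/215 - 195/8 = -41981/1720 ≈ -24.408)
(85 + j)**2 = (85 - 41981/1720)**2 = (104219/1720)**2 = 10861599961/2958400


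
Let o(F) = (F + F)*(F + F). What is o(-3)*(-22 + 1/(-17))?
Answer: -13500/17 ≈ -794.12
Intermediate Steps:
o(F) = 4*F² (o(F) = (2*F)*(2*F) = 4*F²)
o(-3)*(-22 + 1/(-17)) = (4*(-3)²)*(-22 + 1/(-17)) = (4*9)*(-22 - 1/17) = 36*(-375/17) = -13500/17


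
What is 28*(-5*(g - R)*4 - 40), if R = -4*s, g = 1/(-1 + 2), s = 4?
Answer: -10640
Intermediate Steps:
g = 1 (g = 1/1 = 1)
R = -16 (R = -4*4 = -16)
28*(-5*(g - R)*4 - 40) = 28*(-5*(1 - 1*(-16))*4 - 40) = 28*(-5*(1 + 16)*4 - 40) = 28*(-5*17*4 - 40) = 28*(-85*4 - 40) = 28*(-340 - 40) = 28*(-380) = -10640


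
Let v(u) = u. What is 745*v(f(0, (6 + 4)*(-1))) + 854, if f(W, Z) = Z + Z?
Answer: -14046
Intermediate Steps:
f(W, Z) = 2*Z
745*v(f(0, (6 + 4)*(-1))) + 854 = 745*(2*((6 + 4)*(-1))) + 854 = 745*(2*(10*(-1))) + 854 = 745*(2*(-10)) + 854 = 745*(-20) + 854 = -14900 + 854 = -14046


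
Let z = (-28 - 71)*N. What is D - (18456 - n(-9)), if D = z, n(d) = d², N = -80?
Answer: -10455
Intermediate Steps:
z = 7920 (z = (-28 - 71)*(-80) = -99*(-80) = 7920)
D = 7920
D - (18456 - n(-9)) = 7920 - (18456 - 1*(-9)²) = 7920 - (18456 - 1*81) = 7920 - (18456 - 81) = 7920 - 1*18375 = 7920 - 18375 = -10455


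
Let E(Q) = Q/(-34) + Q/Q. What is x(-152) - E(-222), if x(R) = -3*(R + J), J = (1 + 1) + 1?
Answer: 7471/17 ≈ 439.47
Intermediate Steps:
E(Q) = 1 - Q/34 (E(Q) = Q*(-1/34) + 1 = -Q/34 + 1 = 1 - Q/34)
J = 3 (J = 2 + 1 = 3)
x(R) = -9 - 3*R (x(R) = -3*(R + 3) = -3*(3 + R) = -9 - 3*R)
x(-152) - E(-222) = (-9 - 3*(-152)) - (1 - 1/34*(-222)) = (-9 + 456) - (1 + 111/17) = 447 - 1*128/17 = 447 - 128/17 = 7471/17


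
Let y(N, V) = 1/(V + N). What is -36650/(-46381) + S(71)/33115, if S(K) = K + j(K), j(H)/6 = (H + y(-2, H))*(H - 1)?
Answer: 59807395423/35325856745 ≈ 1.6930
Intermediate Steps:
y(N, V) = 1/(N + V)
j(H) = 6*(-1 + H)*(H + 1/(-2 + H)) (j(H) = 6*((H + 1/(-2 + H))*(H - 1)) = 6*((H + 1/(-2 + H))*(-1 + H)) = 6*((-1 + H)*(H + 1/(-2 + H))) = 6*(-1 + H)*(H + 1/(-2 + H)))
S(K) = K + 6*(-1 + K + K*(-1 + K)*(-2 + K))/(-2 + K)
-36650/(-46381) + S(71)/33115 = -36650/(-46381) + ((-6 + 6*71 + 71*(-5 + 6*71)*(-2 + 71))/(-2 + 71))/33115 = -36650*(-1/46381) + ((-6 + 426 + 71*(-5 + 426)*69)/69)*(1/33115) = 36650/46381 + ((-6 + 426 + 71*421*69)/69)*(1/33115) = 36650/46381 + ((-6 + 426 + 2062479)/69)*(1/33115) = 36650/46381 + ((1/69)*2062899)*(1/33115) = 36650/46381 + (687633/23)*(1/33115) = 36650/46381 + 687633/761645 = 59807395423/35325856745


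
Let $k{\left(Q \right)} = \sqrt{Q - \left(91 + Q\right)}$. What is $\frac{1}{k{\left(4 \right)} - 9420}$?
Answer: $- \frac{9420}{88736491} - \frac{i \sqrt{91}}{88736491} \approx -0.00010616 - 1.075 \cdot 10^{-7} i$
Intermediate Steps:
$k{\left(Q \right)} = i \sqrt{91}$ ($k{\left(Q \right)} = \sqrt{-91} = i \sqrt{91}$)
$\frac{1}{k{\left(4 \right)} - 9420} = \frac{1}{i \sqrt{91} - 9420} = \frac{1}{-9420 + i \sqrt{91}}$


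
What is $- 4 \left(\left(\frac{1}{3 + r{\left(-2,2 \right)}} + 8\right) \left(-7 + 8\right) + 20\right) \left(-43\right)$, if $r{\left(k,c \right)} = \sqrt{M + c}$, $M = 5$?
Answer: $5074 - 86 \sqrt{7} \approx 4846.5$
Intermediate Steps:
$r{\left(k,c \right)} = \sqrt{5 + c}$
$- 4 \left(\left(\frac{1}{3 + r{\left(-2,2 \right)}} + 8\right) \left(-7 + 8\right) + 20\right) \left(-43\right) = - 4 \left(\left(\frac{1}{3 + \sqrt{5 + 2}} + 8\right) \left(-7 + 8\right) + 20\right) \left(-43\right) = - 4 \left(\left(\frac{1}{3 + \sqrt{7}} + 8\right) 1 + 20\right) \left(-43\right) = - 4 \left(\left(8 + \frac{1}{3 + \sqrt{7}}\right) 1 + 20\right) \left(-43\right) = - 4 \left(\left(8 + \frac{1}{3 + \sqrt{7}}\right) + 20\right) \left(-43\right) = - 4 \left(28 + \frac{1}{3 + \sqrt{7}}\right) \left(-43\right) = \left(-112 - \frac{4}{3 + \sqrt{7}}\right) \left(-43\right) = 4816 + \frac{172}{3 + \sqrt{7}}$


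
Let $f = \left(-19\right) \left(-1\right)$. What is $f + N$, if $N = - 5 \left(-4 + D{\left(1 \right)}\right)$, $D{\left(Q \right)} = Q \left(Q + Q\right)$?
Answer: $29$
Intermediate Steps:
$D{\left(Q \right)} = 2 Q^{2}$ ($D{\left(Q \right)} = Q 2 Q = 2 Q^{2}$)
$f = 19$
$N = 10$ ($N = - 5 \left(-4 + 2 \cdot 1^{2}\right) = - 5 \left(-4 + 2 \cdot 1\right) = - 5 \left(-4 + 2\right) = \left(-5\right) \left(-2\right) = 10$)
$f + N = 19 + 10 = 29$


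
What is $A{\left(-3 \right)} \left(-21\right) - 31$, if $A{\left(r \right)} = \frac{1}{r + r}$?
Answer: $- \frac{55}{2} \approx -27.5$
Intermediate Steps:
$A{\left(r \right)} = \frac{1}{2 r}$
$A{\left(-3 \right)} \left(-21\right) - 31 = \frac{1}{2 \left(-3\right)} \left(-21\right) - 31 = \frac{1}{2} \left(- \frac{1}{3}\right) \left(-21\right) - 31 = \left(- \frac{1}{6}\right) \left(-21\right) - 31 = \frac{7}{2} - 31 = - \frac{55}{2}$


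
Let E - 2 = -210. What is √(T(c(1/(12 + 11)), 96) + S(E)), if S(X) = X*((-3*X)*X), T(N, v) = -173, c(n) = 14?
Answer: √26996563 ≈ 5195.8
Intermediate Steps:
E = -208 (E = 2 - 210 = -208)
S(X) = -3*X³ (S(X) = X*(-3*X²) = -3*X³)
√(T(c(1/(12 + 11)), 96) + S(E)) = √(-173 - 3*(-208)³) = √(-173 - 3*(-8998912)) = √(-173 + 26996736) = √26996563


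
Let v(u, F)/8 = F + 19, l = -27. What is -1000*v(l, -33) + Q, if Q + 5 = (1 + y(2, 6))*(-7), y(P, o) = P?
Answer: 111974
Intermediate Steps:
v(u, F) = 152 + 8*F (v(u, F) = 8*(F + 19) = 8*(19 + F) = 152 + 8*F)
Q = -26 (Q = -5 + (1 + 2)*(-7) = -5 + 3*(-7) = -5 - 21 = -26)
-1000*v(l, -33) + Q = -1000*(152 + 8*(-33)) - 26 = -1000*(152 - 264) - 26 = -1000*(-112) - 26 = 112000 - 26 = 111974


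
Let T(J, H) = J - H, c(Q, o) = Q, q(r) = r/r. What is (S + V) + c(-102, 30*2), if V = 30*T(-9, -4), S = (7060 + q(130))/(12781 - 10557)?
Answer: -553387/2224 ≈ -248.83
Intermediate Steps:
q(r) = 1
S = 7061/2224 (S = (7060 + 1)/(12781 - 10557) = 7061/2224 ≈ 3.1749)
V = -150 (V = 30*(-9 - 1*(-4)) = 30*(-9 + 4) = 30*(-5) = -150)
(S + V) + c(-102, 30*2) = (7061/2224 - 150) - 102 = -326539/2224 - 102 = -553387/2224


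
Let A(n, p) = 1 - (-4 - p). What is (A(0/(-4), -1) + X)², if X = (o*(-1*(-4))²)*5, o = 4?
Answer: 104976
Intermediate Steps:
A(n, p) = 5 + p (A(n, p) = 1 + (4 + p) = 5 + p)
X = 320 (X = (4*(-1*(-4))²)*5 = (4*4²)*5 = (4*16)*5 = 64*5 = 320)
(A(0/(-4), -1) + X)² = ((5 - 1) + 320)² = (4 + 320)² = 324² = 104976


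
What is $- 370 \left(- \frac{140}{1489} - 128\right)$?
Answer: $\frac{70570840}{1489} \approx 47395.0$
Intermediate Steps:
$- 370 \left(- \frac{140}{1489} - 128\right) = \left(-370\right) \left(- \frac{190732}{1489}\right) = \frac{70570840}{1489}$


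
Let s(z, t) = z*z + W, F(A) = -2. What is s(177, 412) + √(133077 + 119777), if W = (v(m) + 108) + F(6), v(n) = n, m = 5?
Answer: 31440 + √252854 ≈ 31943.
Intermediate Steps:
W = 111 (W = (5 + 108) - 2 = 113 - 2 = 111)
s(z, t) = 111 + z² (s(z, t) = z*z + 111 = z² + 111 = 111 + z²)
s(177, 412) + √(133077 + 119777) = (111 + 177²) + √(133077 + 119777) = (111 + 31329) + √252854 = 31440 + √252854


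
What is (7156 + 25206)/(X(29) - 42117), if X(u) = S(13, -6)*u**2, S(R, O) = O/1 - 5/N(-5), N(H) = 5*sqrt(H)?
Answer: -3815722515/5561225063 - 13608221*I*sqrt(5)/5561225063 ≈ -0.68613 - 0.0054716*I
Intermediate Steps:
S(R, O) = O + I*sqrt(5)/5 (S(R, O) = O/1 - 5*(-I*sqrt(5)/25) = O*1 - 5*(-I*sqrt(5)/25) = O - 5*(-I*sqrt(5)/25) = O - (-1)*I*sqrt(5)/5 = O + I*sqrt(5)/5)
X(u) = u**2*(-6 + I*sqrt(5)/5) (X(u) = (-6 + I*sqrt(5)/5)*u**2 = u**2*(-6 + I*sqrt(5)/5))
(7156 + 25206)/(X(29) - 42117) = (7156 + 25206)/((1/5)*29**2*(-30 + I*sqrt(5)) - 42117) = 32362/((1/5)*841*(-30 + I*sqrt(5)) - 42117) = 32362/((-5046 + 841*I*sqrt(5)/5) - 42117) = 32362/(-47163 + 841*I*sqrt(5)/5)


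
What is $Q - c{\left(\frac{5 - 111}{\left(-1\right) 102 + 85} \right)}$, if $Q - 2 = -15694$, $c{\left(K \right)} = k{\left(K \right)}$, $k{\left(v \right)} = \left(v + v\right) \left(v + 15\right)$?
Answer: $- \frac{4611520}{289} \approx -15957.0$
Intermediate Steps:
$k{\left(v \right)} = 2 v \left(15 + v\right)$
$c{\left(K \right)} = 2 K \left(15 + K\right)$
$Q = -15692$ ($Q = 2 - 15694 = -15692$)
$Q - c{\left(\frac{5 - 111}{\left(-1\right) 102 + 85} \right)} = -15692 - 2 \frac{5 - 111}{\left(-1\right) 102 + 85} \left(15 + \frac{5 - 111}{\left(-1\right) 102 + 85}\right) = -15692 - 2 \left(- \frac{106}{-102 + 85}\right) \left(15 - \frac{106}{-102 + 85}\right) = -15692 - 2 \left(- \frac{106}{-17}\right) \left(15 - \frac{106}{-17}\right) = -15692 - 2 \left(\left(-106\right) \left(- \frac{1}{17}\right)\right) \left(15 - - \frac{106}{17}\right) = -15692 - 2 \cdot \frac{106}{17} \left(15 + \frac{106}{17}\right) = -15692 - 2 \cdot \frac{106}{17} \cdot \frac{361}{17} = -15692 - \frac{76532}{289} = - \frac{4611520}{289}$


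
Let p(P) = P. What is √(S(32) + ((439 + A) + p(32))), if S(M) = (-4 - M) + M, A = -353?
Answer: √114 ≈ 10.677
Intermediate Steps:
S(M) = -4
√(S(32) + ((439 + A) + p(32))) = √(-4 + ((439 - 353) + 32)) = √(-4 + (86 + 32)) = √(-4 + 118) = √114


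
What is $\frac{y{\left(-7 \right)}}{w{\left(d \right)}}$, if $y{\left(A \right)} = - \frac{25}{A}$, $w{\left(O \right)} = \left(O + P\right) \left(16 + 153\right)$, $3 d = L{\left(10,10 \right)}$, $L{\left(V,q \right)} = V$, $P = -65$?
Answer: $- \frac{15}{43771} \approx -0.00034269$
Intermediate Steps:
$d = \frac{10}{3}$ ($d = \frac{1}{3} \cdot 10 = \frac{10}{3} \approx 3.3333$)
$w{\left(O \right)} = -10985 + 169 O$ ($w{\left(O \right)} = \left(O - 65\right) \left(16 + 153\right) = \left(-65 + O\right) 169 = -10985 + 169 O$)
$\frac{y{\left(-7 \right)}}{w{\left(d \right)}} = \frac{\left(-25\right) \frac{1}{-7}}{-10985 + 169 \cdot \frac{10}{3}} = \frac{\left(-25\right) \left(- \frac{1}{7}\right)}{-10985 + \frac{1690}{3}} = \frac{25}{7 \left(- \frac{31265}{3}\right)} = \frac{25}{7} \left(- \frac{3}{31265}\right) = - \frac{15}{43771}$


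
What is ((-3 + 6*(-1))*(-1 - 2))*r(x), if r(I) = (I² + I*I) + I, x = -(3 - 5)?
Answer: 270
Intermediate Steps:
x = 2 (x = -1*(-2) = 2)
r(I) = I + 2*I² (r(I) = (I² + I²) + I = 2*I² + I = I + 2*I²)
((-3 + 6*(-1))*(-1 - 2))*r(x) = ((-3 + 6*(-1))*(-1 - 2))*(2*(1 + 2*2)) = ((-3 - 6)*(-3))*(2*(1 + 4)) = (-9*(-3))*(2*5) = 27*10 = 270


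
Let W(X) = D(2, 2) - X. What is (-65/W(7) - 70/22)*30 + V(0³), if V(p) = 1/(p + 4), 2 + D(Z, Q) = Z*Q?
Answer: 12971/44 ≈ 294.80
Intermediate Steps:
D(Z, Q) = -2 + Q*Z (D(Z, Q) = -2 + Z*Q = -2 + Q*Z)
W(X) = 2 - X (W(X) = (-2 + 2*2) - X = (-2 + 4) - X = 2 - X)
V(p) = 1/(4 + p)
(-65/W(7) - 70/22)*30 + V(0³) = (-65/(2 - 1*7) - 70/22)*30 + 1/(4 + 0³) = (-65/(2 - 7) - 70*1/22)*30 + 1/(4 + 0) = (-65/(-5) - 35/11)*30 + 1/4 = (-65*(-⅕) - 35/11)*30 + ¼ = (13 - 35/11)*30 + ¼ = (108/11)*30 + ¼ = 3240/11 + ¼ = 12971/44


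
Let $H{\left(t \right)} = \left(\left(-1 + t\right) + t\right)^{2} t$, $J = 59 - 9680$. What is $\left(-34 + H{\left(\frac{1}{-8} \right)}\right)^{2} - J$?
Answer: $\frac{176788593}{16384} \approx 10790.0$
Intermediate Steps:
$J = -9621$ ($J = 59 - 9680 = -9621$)
$H{\left(t \right)} = t \left(-1 + 2 t\right)^{2}$ ($H{\left(t \right)} = \left(-1 + 2 t\right)^{2} t = t \left(-1 + 2 t\right)^{2}$)
$\left(-34 + H{\left(\frac{1}{-8} \right)}\right)^{2} - J = \left(-34 + \frac{\left(-1 + \frac{2}{-8}\right)^{2}}{-8}\right)^{2} - -9621 = \left(-34 - \frac{\left(-1 + 2 \left(- \frac{1}{8}\right)\right)^{2}}{8}\right)^{2} + 9621 = \left(-34 - \frac{\left(-1 - \frac{1}{4}\right)^{2}}{8}\right)^{2} + 9621 = \left(-34 - \frac{\left(- \frac{5}{4}\right)^{2}}{8}\right)^{2} + 9621 = \left(-34 - \frac{25}{128}\right)^{2} + 9621 = \left(- \frac{4377}{128}\right)^{2} + 9621 = \frac{19158129}{16384} + 9621 = \frac{176788593}{16384}$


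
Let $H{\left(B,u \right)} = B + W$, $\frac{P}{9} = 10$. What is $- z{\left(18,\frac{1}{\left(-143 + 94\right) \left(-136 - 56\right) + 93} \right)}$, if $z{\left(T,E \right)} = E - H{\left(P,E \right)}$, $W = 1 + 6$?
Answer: $\frac{921596}{9501} \approx 97.0$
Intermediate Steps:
$P = 90$ ($P = 9 \cdot 10 = 90$)
$W = 7$
$H{\left(B,u \right)} = 7 + B$ ($H{\left(B,u \right)} = B + 7 = 7 + B$)
$z{\left(T,E \right)} = -97 + E$ ($z{\left(T,E \right)} = E - \left(7 + 90\right) = E - 97 = -97 + E$)
$- z{\left(18,\frac{1}{\left(-143 + 94\right) \left(-136 - 56\right) + 93} \right)} = - (-97 + \frac{1}{\left(-143 + 94\right) \left(-136 - 56\right) + 93}) = - (-97 + \frac{1}{\left(-49\right) \left(-192\right) + 93}) = - (-97 + \frac{1}{9408 + 93}) = - (-97 + \frac{1}{9501}) = \left(-1\right) \left(- \frac{921596}{9501}\right) = \frac{921596}{9501}$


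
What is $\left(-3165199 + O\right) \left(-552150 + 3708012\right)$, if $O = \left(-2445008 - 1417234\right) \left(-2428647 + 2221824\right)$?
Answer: $2520894082538800554$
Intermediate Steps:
$O = 798800477166$ ($O = \left(-3862242\right) \left(-206823\right) = 798800477166$)
$\left(-3165199 + O\right) \left(-552150 + 3708012\right) = \left(-3165199 + 798800477166\right) \left(-552150 + 3708012\right) = 798797311967 \cdot 3155862 = 2520894082538800554$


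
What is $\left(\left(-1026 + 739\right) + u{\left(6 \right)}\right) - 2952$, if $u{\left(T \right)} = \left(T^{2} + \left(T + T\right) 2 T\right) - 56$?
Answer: $-3115$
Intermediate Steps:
$u{\left(T \right)} = -56 + 5 T^{2}$ ($u{\left(T \right)} = \left(T^{2} + 2 T 2 T\right) - 56 = \left(T^{2} + 4 T T\right) - 56 = \left(T^{2} + 4 T^{2}\right) - 56 = 5 T^{2} - 56 = -56 + 5 T^{2}$)
$\left(\left(-1026 + 739\right) + u{\left(6 \right)}\right) - 2952 = \left(\left(-1026 + 739\right) - \left(56 - 5 \cdot 6^{2}\right)\right) - 2952 = \left(-287 + \left(-56 + 5 \cdot 36\right)\right) - 2952 = \left(-287 + \left(-56 + 180\right)\right) - 2952 = \left(-287 + 124\right) - 2952 = -163 - 2952 = -3115$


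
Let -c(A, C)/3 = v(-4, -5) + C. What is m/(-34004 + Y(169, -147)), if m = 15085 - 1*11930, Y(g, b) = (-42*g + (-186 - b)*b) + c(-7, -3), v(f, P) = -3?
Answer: -3155/35351 ≈ -0.089248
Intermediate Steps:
c(A, C) = 9 - 3*C (c(A, C) = -3*(-3 + C) = 9 - 3*C)
Y(g, b) = 18 - 42*g + b*(-186 - b) (Y(g, b) = (-42*g + (-186 - b)*b) + (9 - 3*(-3)) = (-42*g + b*(-186 - b)) + (9 + 9) = (-42*g + b*(-186 - b)) + 18 = 18 - 42*g + b*(-186 - b))
m = 3155 (m = 15085 - 11930 = 3155)
m/(-34004 + Y(169, -147)) = 3155/(-34004 + (18 - 1*(-147)² - 186*(-147) - 42*169)) = 3155/(-34004 + (18 - 1*21609 + 27342 - 7098)) = 3155/(-34004 + (18 - 21609 + 27342 - 7098)) = 3155/(-34004 - 1347) = 3155/(-35351) = 3155*(-1/35351) = -3155/35351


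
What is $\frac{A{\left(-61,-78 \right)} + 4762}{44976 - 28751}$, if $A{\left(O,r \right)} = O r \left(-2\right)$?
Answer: $- \frac{4754}{16225} \approx -0.293$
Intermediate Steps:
$A{\left(O,r \right)} = - 2 O r$
$\frac{A{\left(-61,-78 \right)} + 4762}{44976 - 28751} = \frac{\left(-2\right) \left(-61\right) \left(-78\right) + 4762}{44976 - 28751} = \frac{-9516 + 4762}{16225} = \left(-4754\right) \frac{1}{16225} = - \frac{4754}{16225}$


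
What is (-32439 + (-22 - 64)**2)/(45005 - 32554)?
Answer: -25043/12451 ≈ -2.0113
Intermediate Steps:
(-32439 + (-22 - 64)**2)/(45005 - 32554) = (-32439 + (-86)**2)/12451 = (-32439 + 7396)*(1/12451) = -25043*1/12451 = -25043/12451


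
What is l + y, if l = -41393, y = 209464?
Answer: 168071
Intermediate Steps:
l + y = -41393 + 209464 = 168071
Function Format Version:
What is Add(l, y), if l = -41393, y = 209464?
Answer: 168071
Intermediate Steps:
Add(l, y) = Add(-41393, 209464) = 168071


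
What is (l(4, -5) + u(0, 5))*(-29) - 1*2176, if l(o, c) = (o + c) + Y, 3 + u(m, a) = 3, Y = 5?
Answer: -2292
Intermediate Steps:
u(m, a) = 0 (u(m, a) = -3 + 3 = 0)
l(o, c) = 5 + c + o (l(o, c) = (o + c) + 5 = (c + o) + 5 = 5 + c + o)
(l(4, -5) + u(0, 5))*(-29) - 1*2176 = ((5 - 5 + 4) + 0)*(-29) - 1*2176 = (4 + 0)*(-29) - 2176 = 4*(-29) - 2176 = -116 - 2176 = -2292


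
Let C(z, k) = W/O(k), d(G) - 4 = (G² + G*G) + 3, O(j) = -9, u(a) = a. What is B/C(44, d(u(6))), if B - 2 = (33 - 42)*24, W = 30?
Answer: 321/5 ≈ 64.200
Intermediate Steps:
d(G) = 7 + 2*G² (d(G) = 4 + ((G² + G*G) + 3) = 4 + ((G² + G²) + 3) = 4 + (2*G² + 3) = 4 + (3 + 2*G²) = 7 + 2*G²)
B = -214 (B = 2 + (33 - 42)*24 = 2 - 9*24 = 2 - 216 = -214)
C(z, k) = -10/3 (C(z, k) = 30/(-9) = 30*(-⅑) = -10/3)
B/C(44, d(u(6))) = -214/(-10/3) = -214*(-3/10) = 321/5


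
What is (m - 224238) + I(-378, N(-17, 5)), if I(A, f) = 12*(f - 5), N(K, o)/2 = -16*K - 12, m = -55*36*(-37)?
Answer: -144798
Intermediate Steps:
m = 73260 (m = -1980*(-37) = 73260)
N(K, o) = -24 - 32*K (N(K, o) = 2*(-16*K - 12) = 2*(-12 - 16*K) = -24 - 32*K)
I(A, f) = -60 + 12*f (I(A, f) = 12*(-5 + f) = -60 + 12*f)
(m - 224238) + I(-378, N(-17, 5)) = (73260 - 224238) + (-60 + 12*(-24 - 32*(-17))) = -150978 + (-60 + 12*(-24 + 544)) = -150978 + (-60 + 12*520) = -150978 + (-60 + 6240) = -150978 + 6180 = -144798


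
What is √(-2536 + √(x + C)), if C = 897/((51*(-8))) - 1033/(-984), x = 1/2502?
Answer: √(-856933077142944 + 581298*I*√388030172386)/581298 ≈ 0.01064 + 50.359*I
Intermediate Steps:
x = 1/2502 ≈ 0.00039968
C = -2402/2091 (C = 897/(-408) - 1033*(-1/984) = 897*(-1/408) + 1033/984 = -299/136 + 1033/984 = -2402/2091 ≈ -1.1487)
√(-2536 + √(x + C)) = √(-2536 + √(1/2502 - 2402/2091)) = √(-2536 + √(-2002571/1743894)) = √(-2536 + I*√388030172386/581298)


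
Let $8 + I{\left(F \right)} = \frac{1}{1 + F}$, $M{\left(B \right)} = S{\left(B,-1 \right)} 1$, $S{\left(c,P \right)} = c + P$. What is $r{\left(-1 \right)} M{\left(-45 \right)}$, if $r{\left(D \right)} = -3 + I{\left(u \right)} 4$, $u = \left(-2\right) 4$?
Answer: $\frac{11454}{7} \approx 1636.3$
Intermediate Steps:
$S{\left(c,P \right)} = P + c$
$u = -8$
$M{\left(B \right)} = -1 + B$ ($M{\left(B \right)} = \left(-1 + B\right) 1 = -1 + B$)
$I{\left(F \right)} = -8 + \frac{1}{1 + F}$
$r{\left(D \right)} = - \frac{249}{7}$ ($r{\left(D \right)} = -3 + \frac{-7 - -64}{1 - 8} \cdot 4 = -3 + \frac{-7 + 64}{-7} \cdot 4 = -3 + \left(- \frac{1}{7}\right) 57 \cdot 4 = -3 - \frac{228}{7} = - \frac{249}{7}$)
$r{\left(-1 \right)} M{\left(-45 \right)} = - \frac{249 \left(-1 - 45\right)}{7} = \left(- \frac{249}{7}\right) \left(-46\right) = \frac{11454}{7}$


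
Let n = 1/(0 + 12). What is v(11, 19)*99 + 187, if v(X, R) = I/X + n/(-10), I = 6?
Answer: 9607/40 ≈ 240.18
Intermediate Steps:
n = 1/12 ≈ 0.083333
v(X, R) = -1/120 + 6/X (v(X, R) = 6/X + (1/12)/(-10) = 6/X + (1/12)*(-1/10) = 6/X - 1/120 = -1/120 + 6/X)
v(11, 19)*99 + 187 = ((1/120)*(720 - 1*11)/11)*99 + 187 = ((1/120)*(1/11)*(720 - 11))*99 + 187 = ((1/120)*(1/11)*709)*99 + 187 = (709/1320)*99 + 187 = 2127/40 + 187 = 9607/40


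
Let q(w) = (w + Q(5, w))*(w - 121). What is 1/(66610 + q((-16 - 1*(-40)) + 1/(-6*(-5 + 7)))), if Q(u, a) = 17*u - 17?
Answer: 144/8306845 ≈ 1.7335e-5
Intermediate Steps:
Q(u, a) = -17 + 17*u
q(w) = (-121 + w)*(68 + w) (q(w) = (w + (-17 + 17*5))*(w - 121) = (w + (-17 + 85))*(-121 + w) = (w + 68)*(-121 + w) = (68 + w)*(-121 + w) = (-121 + w)*(68 + w))
1/(66610 + q((-16 - 1*(-40)) + 1/(-6*(-5 + 7)))) = 1/(66610 + (-8228 + ((-16 - 1*(-40)) + 1/(-6*(-5 + 7)))² - 53*((-16 - 1*(-40)) + 1/(-6*(-5 + 7))))) = 1/(66610 + (-8228 + ((-16 + 40) + 1/(-6*2))² - 53*((-16 + 40) + 1/(-6*2)))) = 1/(66610 + (-8228 + (24 + 1/(-12))² - 53*(24 + 1/(-12)))) = 1/(66610 + (-8228 + (24 - 1/12)² - 53*(24 - 1/12))) = 1/(66610 + (-8228 + (287/12)² - 53*287/12)) = 1/(66610 + (-8228 + 82369/144 - 15211/12)) = 1/(66610 - 1284995/144) = 1/(8306845/144) = 144/8306845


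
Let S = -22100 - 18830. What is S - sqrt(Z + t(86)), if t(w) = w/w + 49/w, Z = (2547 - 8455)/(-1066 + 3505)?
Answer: -40930 - I*sqrt(4167648838)/69918 ≈ -40930.0 - 0.92333*I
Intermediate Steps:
Z = -5908/2439 ≈ -2.4223
t(w) = 1 + 49/w
S = -40930
S - sqrt(Z + t(86)) = -40930 - sqrt(-5908/2439 + (49 + 86)/86) = -40930 - sqrt(-5908/2439 + (1/86)*135) = -40930 - sqrt(-5908/2439 + 135/86) = -40930 - sqrt(-178823/209754) = -40930 - I*sqrt(4167648838)/69918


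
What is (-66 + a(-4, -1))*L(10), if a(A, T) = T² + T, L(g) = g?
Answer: -660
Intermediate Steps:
a(A, T) = T + T²
(-66 + a(-4, -1))*L(10) = (-66 - (1 - 1))*10 = (-66 - 1*0)*10 = (-66 + 0)*10 = -66*10 = -660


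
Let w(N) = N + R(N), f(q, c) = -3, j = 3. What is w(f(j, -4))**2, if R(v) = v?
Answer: 36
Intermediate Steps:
w(N) = 2*N (w(N) = N + N = 2*N)
w(f(j, -4))**2 = (2*(-3))**2 = (-6)**2 = 36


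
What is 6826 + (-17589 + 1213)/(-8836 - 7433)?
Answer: 111068570/16269 ≈ 6827.0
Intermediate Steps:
6826 + (-17589 + 1213)/(-8836 - 7433) = 6826 - 16376/(-16269) = 6826 - 16376*(-1/16269) = 6826 + 16376/16269 = 111068570/16269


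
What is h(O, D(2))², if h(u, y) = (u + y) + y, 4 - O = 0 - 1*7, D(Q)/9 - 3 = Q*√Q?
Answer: 6817 + 4680*√2 ≈ 13436.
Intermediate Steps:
D(Q) = 27 + 9*Q^(3/2) (D(Q) = 27 + 9*(Q*√Q) = 27 + 9*Q^(3/2))
O = 11 (O = 4 - (0 - 1*7) = 4 - (0 - 7) = 4 - 1*(-7) = 4 + 7 = 11)
h(u, y) = u + 2*y
h(O, D(2))² = (11 + 2*(27 + 9*2^(3/2)))² = (11 + 2*(27 + 9*(2*√2)))² = (11 + 2*(27 + 18*√2))² = (11 + (54 + 36*√2))² = (65 + 36*√2)²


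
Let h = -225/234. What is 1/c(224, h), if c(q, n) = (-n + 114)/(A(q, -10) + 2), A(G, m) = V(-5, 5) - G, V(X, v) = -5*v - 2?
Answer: -6474/2989 ≈ -2.1659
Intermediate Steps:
h = -25/26 (h = -225*1/234 = -25/26 ≈ -0.96154)
V(X, v) = -2 - 5*v
A(G, m) = -27 - G (A(G, m) = (-2 - 5*5) - G = (-2 - 25) - G = -27 - G)
c(q, n) = (114 - n)/(-25 - q) (c(q, n) = (-n + 114)/((-27 - q) + 2) = (114 - n)/(-25 - q))
1/c(224, h) = 1/((-114 - 25/26)/(25 + 224)) = 1/(-2989/26/249) = 1/((1/249)*(-2989/26)) = 1/(-2989/6474) = -6474/2989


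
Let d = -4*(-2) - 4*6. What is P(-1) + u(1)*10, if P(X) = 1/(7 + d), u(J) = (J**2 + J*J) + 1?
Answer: 269/9 ≈ 29.889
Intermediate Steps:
u(J) = 1 + 2*J**2 (u(J) = (J**2 + J**2) + 1 = 2*J**2 + 1 = 1 + 2*J**2)
d = -16 (d = 8 - 24 = -16)
P(X) = -1/9 (P(X) = 1/(7 - 16) = 1/(-9) = -1/9)
P(-1) + u(1)*10 = -1/9 + (1 + 2*1**2)*10 = -1/9 + (1 + 2*1)*10 = -1/9 + (1 + 2)*10 = -1/9 + 3*10 = -1/9 + 30 = 269/9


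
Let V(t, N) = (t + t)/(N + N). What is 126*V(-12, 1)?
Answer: -1512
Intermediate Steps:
V(t, N) = t/N (V(t, N) = (2*t)/((2*N)) = (2*t)*(1/(2*N)) = t/N)
126*V(-12, 1) = 126*(-12/1) = 126*(-12*1) = 126*(-12) = -1512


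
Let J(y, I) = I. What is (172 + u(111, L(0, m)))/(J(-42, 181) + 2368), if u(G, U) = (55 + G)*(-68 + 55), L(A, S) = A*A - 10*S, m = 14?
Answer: -1986/2549 ≈ -0.77913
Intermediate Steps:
L(A, S) = A² - 10*S
u(G, U) = -715 - 13*G (u(G, U) = (55 + G)*(-13) = -715 - 13*G)
(172 + u(111, L(0, m)))/(J(-42, 181) + 2368) = (172 + (-715 - 13*111))/(181 + 2368) = (172 + (-715 - 1443))/2549 = (172 - 2158)*(1/2549) = -1986*1/2549 = -1986/2549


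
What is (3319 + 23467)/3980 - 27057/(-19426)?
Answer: 78503962/9664435 ≈ 8.1230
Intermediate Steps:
(3319 + 23467)/3980 - 27057/(-19426) = 26786*(1/3980) - 27057*(-1/19426) = 13393/1990 + 27057/19426 = 78503962/9664435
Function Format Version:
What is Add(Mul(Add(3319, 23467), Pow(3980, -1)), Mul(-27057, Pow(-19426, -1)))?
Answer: Rational(78503962, 9664435) ≈ 8.1230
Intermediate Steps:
Add(Mul(Add(3319, 23467), Pow(3980, -1)), Mul(-27057, Pow(-19426, -1))) = Add(Mul(26786, Rational(1, 3980)), Mul(-27057, Rational(-1, 19426))) = Add(Rational(13393, 1990), Rational(27057, 19426)) = Rational(78503962, 9664435)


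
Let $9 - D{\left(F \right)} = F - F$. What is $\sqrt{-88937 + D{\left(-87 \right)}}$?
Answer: $4 i \sqrt{5558} \approx 298.21 i$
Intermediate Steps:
$D{\left(F \right)} = 9$ ($D{\left(F \right)} = 9 - \left(F - F\right) = 9 - 0 = 9 + 0 = 9$)
$\sqrt{-88937 + D{\left(-87 \right)}} = \sqrt{-88937 + 9} = \sqrt{-88928} = 4 i \sqrt{5558}$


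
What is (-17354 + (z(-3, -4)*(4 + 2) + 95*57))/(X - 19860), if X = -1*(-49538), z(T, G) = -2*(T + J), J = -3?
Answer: -11867/29678 ≈ -0.39986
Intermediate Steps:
z(T, G) = 6 - 2*T (z(T, G) = -2*(T - 3) = -2*(-3 + T) = 6 - 2*T)
X = 49538
(-17354 + (z(-3, -4)*(4 + 2) + 95*57))/(X - 19860) = (-17354 + ((6 - 2*(-3))*(4 + 2) + 95*57))/(49538 - 19860) = (-17354 + ((6 + 6)*6 + 5415))/29678 = (-17354 + (12*6 + 5415))*(1/29678) = (-17354 + (72 + 5415))*(1/29678) = (-17354 + 5487)*(1/29678) = -11867*1/29678 = -11867/29678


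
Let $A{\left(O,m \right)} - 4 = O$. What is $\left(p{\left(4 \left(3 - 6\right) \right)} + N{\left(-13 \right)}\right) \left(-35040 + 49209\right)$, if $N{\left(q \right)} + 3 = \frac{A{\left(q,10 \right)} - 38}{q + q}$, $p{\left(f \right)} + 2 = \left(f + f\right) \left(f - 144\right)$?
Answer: $\frac{1378091109}{26} \approx 5.3004 \cdot 10^{7}$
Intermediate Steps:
$A{\left(O,m \right)} = 4 + O$
$p{\left(f \right)} = -2 + 2 f \left(-144 + f\right)$ ($p{\left(f \right)} = -2 + \left(f + f\right) \left(f - 144\right) = -2 + 2 f \left(-144 + f\right)$)
$N{\left(q \right)} = -3 + \frac{-34 + q}{2 q}$ ($N{\left(q \right)} = -3 + \frac{\left(4 + q\right) - 38}{q + q} = -3 + \frac{-34 + q}{2 q}$)
$\left(p{\left(4 \left(3 - 6\right) \right)} + N{\left(-13 \right)}\right) \left(-35040 + 49209\right) = \left(\left(-2 - 288 \cdot 4 \left(3 - 6\right) + 2 \left(4 \left(3 - 6\right)\right)^{2}\right) - \left(\frac{5}{2} + \frac{17}{-13}\right)\right) \left(-35040 + 49209\right) = \left(\left(-2 - 288 \cdot 4 \left(-3\right) + 2 \left(4 \left(-3\right)\right)^{2}\right) - \frac{31}{26}\right) 14169 = \left(\left(-2 - -3456 + 2 \left(-12\right)^{2}\right) + \left(- \frac{5}{2} + \frac{17}{13}\right)\right) 14169 = \left(\left(-2 + 3456 + 2 \cdot 144\right) - \frac{31}{26}\right) 14169 = \left(\left(-2 + 3456 + 288\right) - \frac{31}{26}\right) 14169 = \left(3742 - \frac{31}{26}\right) 14169 = \frac{97261}{26} \cdot 14169 = \frac{1378091109}{26}$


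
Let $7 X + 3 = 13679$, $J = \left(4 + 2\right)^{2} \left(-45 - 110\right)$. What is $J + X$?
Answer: $- \frac{25384}{7} \approx -3626.3$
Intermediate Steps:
$J = -5580$ ($J = 6^{2} \left(-155\right) = 36 \left(-155\right) = -5580$)
$X = \frac{13676}{7}$ ($X = - \frac{3}{7} + \frac{1}{7} \cdot 13679 = - \frac{3}{7} + \frac{13679}{7} = \frac{13676}{7} \approx 1953.7$)
$J + X = -5580 + \frac{13676}{7} = - \frac{25384}{7}$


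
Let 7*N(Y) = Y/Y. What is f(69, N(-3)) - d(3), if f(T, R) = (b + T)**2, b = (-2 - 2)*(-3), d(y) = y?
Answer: 6558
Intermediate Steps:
N(Y) = 1/7 (N(Y) = (Y/Y)/7 = (1/7)*1 = 1/7)
b = 12 (b = -4*(-3) = 12)
f(T, R) = (12 + T)**2
f(69, N(-3)) - d(3) = (12 + 69)**2 - 1*3 = 81**2 - 3 = 6561 - 3 = 6558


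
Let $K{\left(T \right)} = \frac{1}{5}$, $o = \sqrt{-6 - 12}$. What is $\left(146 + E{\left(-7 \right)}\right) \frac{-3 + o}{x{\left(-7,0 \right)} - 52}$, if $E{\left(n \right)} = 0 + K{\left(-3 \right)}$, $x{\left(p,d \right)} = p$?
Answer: $\frac{2193}{295} - \frac{2193 i \sqrt{2}}{295} \approx 7.4339 - 10.513 i$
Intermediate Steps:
$o = 3 i \sqrt{2}$ ($o = \sqrt{-18} = 3 i \sqrt{2} \approx 4.2426 i$)
$K{\left(T \right)} = \frac{1}{5}$
$E{\left(n \right)} = \frac{1}{5}$ ($E{\left(n \right)} = 0 + \frac{1}{5} = \frac{1}{5}$)
$\left(146 + E{\left(-7 \right)}\right) \frac{-3 + o}{x{\left(-7,0 \right)} - 52} = \left(146 + \frac{1}{5}\right) \frac{-3 + 3 i \sqrt{2}}{-7 - 52} = \frac{731 \frac{-3 + 3 i \sqrt{2}}{-59}}{5} = \frac{731 \left(-3 + 3 i \sqrt{2}\right) \left(- \frac{1}{59}\right)}{5} = \frac{731 \left(\frac{3}{59} - \frac{3 i \sqrt{2}}{59}\right)}{5} = \frac{2193}{295} - \frac{2193 i \sqrt{2}}{295}$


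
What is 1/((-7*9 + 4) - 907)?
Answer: -1/966 ≈ -0.0010352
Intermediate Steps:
1/((-7*9 + 4) - 907) = 1/((-63 + 4) - 907) = 1/(-59 - 907) = 1/(-966) = -1/966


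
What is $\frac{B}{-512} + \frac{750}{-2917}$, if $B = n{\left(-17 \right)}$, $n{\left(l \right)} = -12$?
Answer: $- \frac{87249}{373376} \approx -0.23368$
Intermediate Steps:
$B = -12$
$\frac{B}{-512} + \frac{750}{-2917} = - \frac{12}{-512} + \frac{750}{-2917} = \left(-12\right) \left(- \frac{1}{512}\right) + 750 \left(- \frac{1}{2917}\right) = \frac{3}{128} - \frac{750}{2917} = - \frac{87249}{373376}$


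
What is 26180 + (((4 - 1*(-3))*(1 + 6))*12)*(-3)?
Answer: 24416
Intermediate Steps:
26180 + (((4 - 1*(-3))*(1 + 6))*12)*(-3) = 26180 + (((4 + 3)*7)*12)*(-3) = 26180 + ((7*7)*12)*(-3) = 26180 + (49*12)*(-3) = 26180 + 588*(-3) = 26180 - 1764 = 24416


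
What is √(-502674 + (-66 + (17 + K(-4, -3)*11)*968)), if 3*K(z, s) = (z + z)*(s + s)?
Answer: 2*I*√78979 ≈ 562.06*I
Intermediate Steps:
K(z, s) = 4*s*z/3 (K(z, s) = ((z + z)*(s + s))/3 = ((2*z)*(2*s))/3 = (4*s*z)/3 = 4*s*z/3)
√(-502674 + (-66 + (17 + K(-4, -3)*11)*968)) = √(-502674 + (-66 + (17 + ((4/3)*(-3)*(-4))*11)*968)) = √(-502674 + (-66 + (17 + 16*11)*968)) = √(-502674 + (-66 + (17 + 176)*968)) = √(-502674 + (-66 + 193*968)) = √(-502674 + (-66 + 186824)) = √(-502674 + 186758) = √(-315916) = 2*I*√78979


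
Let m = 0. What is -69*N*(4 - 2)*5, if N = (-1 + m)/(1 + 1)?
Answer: 345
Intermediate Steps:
N = -½ (N = (-1 + 0)/(1 + 1) = -1/2 = -1*½ = -½ ≈ -0.50000)
-69*N*(4 - 2)*5 = -(-69)*(4 - 2)/2*5 = -(-69)*2/2*5 = -69*(-1)*5 = 69*5 = 345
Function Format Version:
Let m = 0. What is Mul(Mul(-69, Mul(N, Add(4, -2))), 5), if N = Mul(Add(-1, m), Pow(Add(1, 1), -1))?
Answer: 345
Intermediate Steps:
N = Rational(-1, 2) (N = Mul(Add(-1, 0), Pow(Add(1, 1), -1)) = Mul(-1, Pow(2, -1)) = Mul(-1, Rational(1, 2)) = Rational(-1, 2) ≈ -0.50000)
Mul(Mul(-69, Mul(N, Add(4, -2))), 5) = Mul(Mul(-69, Mul(Rational(-1, 2), Add(4, -2))), 5) = Mul(Mul(-69, Mul(Rational(-1, 2), 2)), 5) = Mul(Mul(-69, -1), 5) = Mul(69, 5) = 345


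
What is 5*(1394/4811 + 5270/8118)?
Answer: 5392715/1148697 ≈ 4.6946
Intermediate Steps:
5*(1394/4811 + 5270/8118) = 5*(1394*(1/4811) + 5270*(1/8118)) = 5*(82/283 + 2635/4059) = 5*(1078543/1148697) = 5392715/1148697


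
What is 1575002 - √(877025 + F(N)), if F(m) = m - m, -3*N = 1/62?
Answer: 1575002 - 5*√35081 ≈ 1.5741e+6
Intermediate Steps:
N = -1/186 (N = -⅓/62 = -⅓*1/62 = -1/186 ≈ -0.0053763)
F(m) = 0
1575002 - √(877025 + F(N)) = 1575002 - √(877025 + 0) = 1575002 - √877025 = 1575002 - 5*√35081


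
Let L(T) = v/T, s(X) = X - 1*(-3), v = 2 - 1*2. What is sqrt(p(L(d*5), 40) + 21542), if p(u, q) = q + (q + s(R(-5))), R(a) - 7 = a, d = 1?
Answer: 9*sqrt(267) ≈ 147.06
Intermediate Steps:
R(a) = 7 + a
v = 0 (v = 2 - 2 = 0)
s(X) = 3 + X (s(X) = X + 3 = 3 + X)
L(T) = 0 (L(T) = 0/T = 0)
p(u, q) = 5 + 2*q (p(u, q) = q + (q + (3 + (7 - 5))) = q + (q + (3 + 2)) = q + (q + 5) = q + (5 + q) = 5 + 2*q)
sqrt(p(L(d*5), 40) + 21542) = sqrt((5 + 2*40) + 21542) = sqrt((5 + 80) + 21542) = sqrt(85 + 21542) = sqrt(21627) = 9*sqrt(267)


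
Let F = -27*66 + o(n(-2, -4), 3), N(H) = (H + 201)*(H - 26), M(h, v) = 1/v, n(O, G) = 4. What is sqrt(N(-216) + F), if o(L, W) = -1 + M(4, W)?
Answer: sqrt(16626)/3 ≈ 42.981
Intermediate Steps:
o(L, W) = -1 + 1/W
N(H) = (-26 + H)*(201 + H) (N(H) = (201 + H)*(-26 + H) = (-26 + H)*(201 + H))
F = -5348/3 (F = -27*66 + (1 - 1*3)/3 = -1782 + (1 - 3)/3 = -1782 + (1/3)*(-2) = -1782 - 2/3 = -5348/3 ≈ -1782.7)
sqrt(N(-216) + F) = sqrt((-5226 + (-216)**2 + 175*(-216)) - 5348/3) = sqrt((-5226 + 46656 - 37800) - 5348/3) = sqrt(3630 - 5348/3) = sqrt(5542/3) = sqrt(16626)/3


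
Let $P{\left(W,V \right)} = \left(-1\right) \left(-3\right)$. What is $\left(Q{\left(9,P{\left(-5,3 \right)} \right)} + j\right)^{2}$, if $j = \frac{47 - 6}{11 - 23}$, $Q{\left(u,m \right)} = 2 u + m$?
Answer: $\frac{44521}{144} \approx 309.17$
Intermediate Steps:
$P{\left(W,V \right)} = 3$
$Q{\left(u,m \right)} = m + 2 u$
$j = - \frac{41}{12}$ ($j = \frac{41}{-12} = 41 \left(- \frac{1}{12}\right) = - \frac{41}{12} \approx -3.4167$)
$\left(Q{\left(9,P{\left(-5,3 \right)} \right)} + j\right)^{2} = \left(\left(3 + 2 \cdot 9\right) - \frac{41}{12}\right)^{2} = \left(\left(3 + 18\right) - \frac{41}{12}\right)^{2} = \left(21 - \frac{41}{12}\right)^{2} = \left(\frac{211}{12}\right)^{2} = \frac{44521}{144}$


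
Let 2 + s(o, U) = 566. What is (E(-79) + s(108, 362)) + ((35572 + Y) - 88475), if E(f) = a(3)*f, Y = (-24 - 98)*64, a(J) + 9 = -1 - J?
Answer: -59120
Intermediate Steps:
a(J) = -10 - J (a(J) = -9 + (-1 - J) = -10 - J)
s(o, U) = 564 (s(o, U) = -2 + 566 = 564)
Y = -7808 (Y = -122*64 = -7808)
E(f) = -13*f (E(f) = (-10 - 1*3)*f = (-10 - 3)*f = -13*f)
(E(-79) + s(108, 362)) + ((35572 + Y) - 88475) = (-13*(-79) + 564) + ((35572 - 7808) - 88475) = (1027 + 564) + (27764 - 88475) = 1591 - 60711 = -59120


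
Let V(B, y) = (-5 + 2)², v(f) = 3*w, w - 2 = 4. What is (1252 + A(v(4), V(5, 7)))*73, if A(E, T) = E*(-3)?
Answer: 87454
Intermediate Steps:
w = 6 (w = 2 + 4 = 6)
v(f) = 18 (v(f) = 3*6 = 18)
V(B, y) = 9 (V(B, y) = (-3)² = 9)
A(E, T) = -3*E
(1252 + A(v(4), V(5, 7)))*73 = (1252 - 3*18)*73 = (1252 - 54)*73 = 1198*73 = 87454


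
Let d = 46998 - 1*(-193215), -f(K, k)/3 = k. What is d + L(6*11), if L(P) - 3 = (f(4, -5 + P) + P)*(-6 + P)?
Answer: 233196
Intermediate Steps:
f(K, k) = -3*k
d = 240213 (d = 46998 + 193215 = 240213)
L(P) = 3 + (-6 + P)*(15 - 2*P) (L(P) = 3 + (-3*(-5 + P) + P)*(-6 + P) = 3 + ((15 - 3*P) + P)*(-6 + P) = 3 + (15 - 2*P)*(-6 + P) = 3 + (-6 + P)*(15 - 2*P))
d + L(6*11) = 240213 + (-87 - 2*(6*11)**2 + 27*(6*11)) = 240213 + (-87 - 2*66**2 + 27*66) = 240213 + (-87 - 2*4356 + 1782) = 240213 + (-87 - 8712 + 1782) = 240213 - 7017 = 233196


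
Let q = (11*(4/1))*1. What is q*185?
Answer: 8140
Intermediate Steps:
q = 44 (q = (11*(4*1))*1 = (11*4)*1 = 44*1 = 44)
q*185 = 44*185 = 8140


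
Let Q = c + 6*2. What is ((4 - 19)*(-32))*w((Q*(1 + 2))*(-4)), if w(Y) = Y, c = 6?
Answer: -103680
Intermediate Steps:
Q = 18 (Q = 6 + 6*2 = 6 + 12 = 18)
((4 - 19)*(-32))*w((Q*(1 + 2))*(-4)) = ((4 - 19)*(-32))*((18*(1 + 2))*(-4)) = (-15*(-32))*((18*3)*(-4)) = 480*(54*(-4)) = 480*(-216) = -103680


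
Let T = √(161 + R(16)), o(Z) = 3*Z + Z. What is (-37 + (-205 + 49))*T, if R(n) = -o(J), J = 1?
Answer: -193*√157 ≈ -2418.3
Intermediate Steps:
o(Z) = 4*Z
R(n) = -4
T = √157 (T = √(161 - 4) = √157 ≈ 12.530)
(-37 + (-205 + 49))*T = (-37 + (-205 + 49))*√157 = (-37 - 156)*√157 = -193*√157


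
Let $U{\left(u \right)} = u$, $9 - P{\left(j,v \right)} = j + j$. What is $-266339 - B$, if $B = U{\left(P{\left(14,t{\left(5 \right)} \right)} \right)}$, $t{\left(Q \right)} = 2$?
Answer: $-266320$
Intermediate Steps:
$P{\left(j,v \right)} = 9 - 2 j$ ($P{\left(j,v \right)} = 9 - \left(j + j\right) = 9 - 2 j$)
$B = -19$ ($B = 9 - 28 = -19$)
$-266339 - B = -266339 - -19 = -266339 + 19 = -266320$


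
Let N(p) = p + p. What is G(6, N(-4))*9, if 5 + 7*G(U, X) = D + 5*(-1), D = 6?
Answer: -36/7 ≈ -5.1429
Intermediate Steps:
N(p) = 2*p
G(U, X) = -4/7 (G(U, X) = -5/7 + (6 + 5*(-1))/7 = -5/7 + (6 - 5)/7 = -5/7 + (1/7)*1 = -5/7 + 1/7 = -4/7)
G(6, N(-4))*9 = -4/7*9 = -36/7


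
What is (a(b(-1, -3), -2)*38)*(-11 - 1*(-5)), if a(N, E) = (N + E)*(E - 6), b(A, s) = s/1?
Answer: -9120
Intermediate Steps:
b(A, s) = s (b(A, s) = s*1 = s)
a(N, E) = (-6 + E)*(E + N) (a(N, E) = (E + N)*(-6 + E) = (-6 + E)*(E + N))
(a(b(-1, -3), -2)*38)*(-11 - 1*(-5)) = (((-2)² - 6*(-2) - 6*(-3) - 2*(-3))*38)*(-11 - 1*(-5)) = ((4 + 12 + 18 + 6)*38)*(-11 + 5) = (40*38)*(-6) = 1520*(-6) = -9120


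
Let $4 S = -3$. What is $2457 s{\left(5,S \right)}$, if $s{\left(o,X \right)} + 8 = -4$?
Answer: $-29484$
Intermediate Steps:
$S = - \frac{3}{4}$ ($S = \frac{1}{4} \left(-3\right) = - \frac{3}{4} \approx -0.75$)
$s{\left(o,X \right)} = -12$ ($s{\left(o,X \right)} = -8 - 4 = -12$)
$2457 s{\left(5,S \right)} = 2457 \left(-12\right) = -29484$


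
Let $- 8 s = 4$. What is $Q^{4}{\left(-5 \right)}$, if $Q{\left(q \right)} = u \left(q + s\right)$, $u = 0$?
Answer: $0$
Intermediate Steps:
$s = - \frac{1}{2}$ ($s = \left(- \frac{1}{8}\right) 4 = - \frac{1}{2} \approx -0.5$)
$Q{\left(q \right)} = 0$ ($Q{\left(q \right)} = 0 \left(q - \frac{1}{2}\right) = 0 \left(- \frac{1}{2} + q\right) = 0$)
$Q^{4}{\left(-5 \right)} = 0^{4} = 0$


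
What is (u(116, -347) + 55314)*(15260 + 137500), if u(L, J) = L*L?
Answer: 10505305200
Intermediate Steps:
u(L, J) = L**2
(u(116, -347) + 55314)*(15260 + 137500) = (116**2 + 55314)*(15260 + 137500) = (13456 + 55314)*152760 = 68770*152760 = 10505305200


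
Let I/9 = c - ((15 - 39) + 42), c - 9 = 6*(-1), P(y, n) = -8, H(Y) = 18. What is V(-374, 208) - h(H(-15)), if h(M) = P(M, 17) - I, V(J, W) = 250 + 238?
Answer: 361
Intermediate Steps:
V(J, W) = 488
c = 3 (c = 9 + 6*(-1) = 9 - 6 = 3)
I = -135 (I = 9*(3 - ((15 - 39) + 42)) = 9*(3 - (-24 + 42)) = 9*(3 - 1*18) = 9*(3 - 18) = 9*(-15) = -135)
h(M) = 127 (h(M) = -8 - 1*(-135) = -8 + 135 = 127)
V(-374, 208) - h(H(-15)) = 488 - 1*127 = 488 - 127 = 361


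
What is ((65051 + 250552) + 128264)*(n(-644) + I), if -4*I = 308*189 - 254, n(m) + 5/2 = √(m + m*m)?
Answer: -6432520564 + 887734*√103523 ≈ -6.1469e+9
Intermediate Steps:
n(m) = -5/2 + √(m + m²) (n(m) = -5/2 + √(m + m*m) = -5/2 + √(m + m²))
I = -28979/2 (I = -(308*189 - 254)/4 = -(58212 - 254)/4 = -¼*57958 = -28979/2 ≈ -14490.)
((65051 + 250552) + 128264)*(n(-644) + I) = ((65051 + 250552) + 128264)*((-5/2 + √(-644*(1 - 644))) - 28979/2) = (315603 + 128264)*((-5/2 + √(-644*(-643))) - 28979/2) = 443867*((-5/2 + √414092) - 28979/2) = 443867*((-5/2 + 2*√103523) - 28979/2) = 443867*(-14492 + 2*√103523) = -6432520564 + 887734*√103523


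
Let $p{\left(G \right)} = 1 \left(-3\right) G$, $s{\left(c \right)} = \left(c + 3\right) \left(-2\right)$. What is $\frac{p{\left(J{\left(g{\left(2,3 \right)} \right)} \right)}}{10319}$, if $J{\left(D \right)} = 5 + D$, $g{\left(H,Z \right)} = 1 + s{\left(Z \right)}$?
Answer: $\frac{18}{10319} \approx 0.0017444$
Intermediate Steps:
$s{\left(c \right)} = -6 - 2 c$ ($s{\left(c \right)} = \left(3 + c\right) \left(-2\right) = -6 - 2 c$)
$g{\left(H,Z \right)} = -5 - 2 Z$ ($g{\left(H,Z \right)} = 1 - \left(6 + 2 Z\right) = -5 - 2 Z$)
$p{\left(G \right)} = - 3 G$
$\frac{p{\left(J{\left(g{\left(2,3 \right)} \right)} \right)}}{10319} = \frac{\left(-3\right) \left(5 - 11\right)}{10319} = - 3 \left(5 - 11\right) \frac{1}{10319} = \left(-3\right) \left(-6\right) \frac{1}{10319} = 18 \cdot \frac{1}{10319} = \frac{18}{10319}$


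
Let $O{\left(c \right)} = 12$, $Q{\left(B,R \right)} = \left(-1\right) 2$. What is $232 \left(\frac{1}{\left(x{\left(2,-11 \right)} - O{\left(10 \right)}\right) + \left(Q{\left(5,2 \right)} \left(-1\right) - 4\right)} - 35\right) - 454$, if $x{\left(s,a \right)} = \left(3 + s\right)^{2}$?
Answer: $- \frac{94082}{11} \approx -8552.9$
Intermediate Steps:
$Q{\left(B,R \right)} = -2$
$232 \left(\frac{1}{\left(x{\left(2,-11 \right)} - O{\left(10 \right)}\right) + \left(Q{\left(5,2 \right)} \left(-1\right) - 4\right)} - 35\right) - 454 = 232 \left(\frac{1}{\left(\left(3 + 2\right)^{2} - 12\right) - 2} - 35\right) - 454 = 232 \left(\frac{1}{\left(5^{2} - 12\right) + \left(2 - 4\right)} - 35\right) - 454 = 232 \left(\frac{1}{\left(25 - 12\right) - 2} - 35\right) - 454 = 232 \left(\frac{1}{13 - 2} - 35\right) - 454 = 232 \left(\frac{1}{11} - 35\right) - 454 = 232 \left(- \frac{384}{11}\right) - 454 = - \frac{89088}{11} - 454 = - \frac{94082}{11}$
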